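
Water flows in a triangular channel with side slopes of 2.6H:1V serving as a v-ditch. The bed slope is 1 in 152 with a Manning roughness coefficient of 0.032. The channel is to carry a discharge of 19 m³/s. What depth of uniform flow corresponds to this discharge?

y_n = 1.8 m

Manning's equation rearranged: A R^(2/3) = nQ / (1·√S) = 0.032 × 19 / (√0.006579) = 7.496.
Try y = 2.19 m: A R^(2/3) = 12.65 — over.
Try y = 1.8 m: A R^(2/3) = 7.5 — ≈ 7.496.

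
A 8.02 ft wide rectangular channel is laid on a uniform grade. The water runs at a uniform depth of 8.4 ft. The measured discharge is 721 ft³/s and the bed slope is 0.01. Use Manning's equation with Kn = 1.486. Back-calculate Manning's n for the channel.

n = 0.027

Flow area A = b·y = 8.02 × 8.4 = 67.37 ft². Wetted perimeter P = b + 2y = 8.02 + 2×8.4 = 24.82 ft.
Hydraulic radius R = A/P = 67.37/24.82 = 2.714 ft.
Rearranging Manning's equation: n = (1.486/Q) A R^(2/3) S^(1/2) = (1.486/721) × 67.37 × 2.714^(2/3) × √0.01 = 0.027.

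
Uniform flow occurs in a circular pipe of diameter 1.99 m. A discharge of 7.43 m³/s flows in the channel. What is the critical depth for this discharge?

y_c = 1.32 m

At critical depth, Q² T / (g A³) = 1, i.e. A³/T = Q²/g = 7.43²/9.81 = 5.627.
At y = 1.64 m: A³/T = 13.61 — over.
At y = 1.32 m: A³/T = 5.586 — ≈ 5.627.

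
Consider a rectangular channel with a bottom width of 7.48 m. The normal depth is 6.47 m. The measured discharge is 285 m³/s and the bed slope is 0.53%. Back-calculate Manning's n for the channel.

n = 0.022

Flow area A = b·y = 7.48 × 6.47 = 48.4 m². Wetted perimeter P = b + 2y = 7.48 + 2×6.47 = 20.42 m.
Hydraulic radius R = A/P = 48.4/20.42 = 2.37 m.
Rearranging Manning's equation: n = (1/Q) A R^(2/3) S^(1/2) = (1/285) × 48.4 × 2.37^(2/3) × √0.0053 = 0.022.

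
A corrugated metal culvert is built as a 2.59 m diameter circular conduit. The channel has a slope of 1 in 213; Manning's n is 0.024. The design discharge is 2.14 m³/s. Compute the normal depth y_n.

y_n = 0.765 m

Manning's equation rearranged: A R^(2/3) = nQ / (1·√S) = 0.024 × 2.14 / (√0.004695) = 0.7496.
Trying y = 0.907 m: A R^(2/3) = 1.038 — high.
Trying y = 0.765 m: A R^(2/3) = 0.7493 — close enough.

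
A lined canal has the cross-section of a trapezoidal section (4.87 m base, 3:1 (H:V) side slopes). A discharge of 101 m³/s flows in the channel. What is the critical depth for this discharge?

y_c = 2.29 m

At critical depth, Q² T / (g A³) = 1, i.e. A³/T = Q²/g = 101²/9.81 = 1040.
Trying y = 2.79 m: A³/T = 2333 — high.
Trying y = 1.94 m: A³/T = 540.2 — low.
Trying y = 2.29 m: A³/T = 1044 — ≈ 1040.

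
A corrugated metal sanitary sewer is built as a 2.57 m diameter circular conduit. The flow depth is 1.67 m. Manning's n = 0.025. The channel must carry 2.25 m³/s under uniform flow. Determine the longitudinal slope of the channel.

For a circular section of diameter D = 2.57 m at depth y = 1.67 m, the central angle is θ = 2 arccos(1 − 2y/D) = 3.75 rad. Then A = (D²/8)(θ − sin θ) = 3.568 m² and P = Dθ/2 = 4.819 m.
Hydraulic radius R = A/P = 3.568/4.819 = 0.7404 m.
From Manning's equation, S = [nQ / (1 A R^(2/3))]² = [0.025 × 2.25 / (1 × 3.568 × 0.7404^(2/3))]² = 0.000371.

S = 0.000371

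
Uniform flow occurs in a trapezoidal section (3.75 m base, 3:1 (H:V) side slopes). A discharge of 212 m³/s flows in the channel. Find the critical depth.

y_c = 3.43 m

At critical depth, Q² T / (g A³) = 1, i.e. A³/T = Q²/g = 212²/9.81 = 4581.
At y = 3.01 m: A³/T = 2610 — low.
At y = 4.11 m: A³/T = 10160 — high.
At y = 3.43 m: A³/T = 4590 — matches.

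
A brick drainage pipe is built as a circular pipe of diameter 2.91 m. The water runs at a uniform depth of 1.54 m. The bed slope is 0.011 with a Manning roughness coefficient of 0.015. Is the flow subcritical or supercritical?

supercritical

For a circular section of diameter D = 2.91 m at depth y = 1.54 m, the central angle is θ = 2 arccos(1 − 2y/D) = 3.258 rad. Then A = (D²/8)(θ − sin θ) = 3.573 m² and P = Dθ/2 = 4.741 m.
Hydraulic radius R = A/P = 3.573/4.741 = 0.7535 m.
V = (1/n) R^(2/3) √S = (1/0.015) × 0.7535^(2/3) × √0.011 = 5.79 m/s. Hydraulic depth D_h = A/T = 3.573/2.905 = 1.23 m.
Froude number Fr = V/√(g·D_h) = 5.79/√(9.81×1.23) = 1.67, which is greater than 1, so the flow is supercritical.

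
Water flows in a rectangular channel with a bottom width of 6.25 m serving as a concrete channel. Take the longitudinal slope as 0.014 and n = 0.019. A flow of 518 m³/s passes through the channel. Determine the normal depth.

y_n = 7.8 m

Manning's equation rearranged: A R^(2/3) = nQ / (1·√S) = 0.019 × 518 / (√0.014) = 83.18.
At y = 8.63 m: A R^(2/3) = 93.82 — too large.
At y = 5.44 m: A R^(2/3) = 53.7 — too small.
At y = 7.8 m: A R^(2/3) = 83.24 — ≈ 83.18.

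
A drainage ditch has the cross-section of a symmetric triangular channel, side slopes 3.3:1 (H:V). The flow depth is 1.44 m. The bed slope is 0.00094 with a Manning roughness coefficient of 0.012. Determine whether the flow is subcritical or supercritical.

For a triangular section with side slope z = 3.3: A = zy² = 3.3×1.44² = 6.843 m²; P = 2y√(1+z²) = 2×1.44×3.448 = 9.931 m.
Hydraulic radius R = A/P = 6.843/9.931 = 0.6891 m.
V = (1/n) R^(2/3) √S = (1/0.012) × 0.6891^(2/3) × √0.00094 = 1.993 m/s. Hydraulic depth D_h = A/T = 6.843/9.504 = 0.72 m.
Froude number Fr = V/√(g·D_h) = 1.993/√(9.81×0.72) = 0.75, which is less than 1, so the flow is subcritical.

subcritical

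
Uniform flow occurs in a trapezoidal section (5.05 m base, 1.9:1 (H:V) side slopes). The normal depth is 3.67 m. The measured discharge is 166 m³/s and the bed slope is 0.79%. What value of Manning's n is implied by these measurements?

With bottom width b = 5.05 m and side slope z = 1.9: A = (b + zy)y = (5.05 + 1.9×3.67)×3.67 = 44.12 m²; P = b + 2y√(1+z²) = 5.05 + 2×3.67×2.147 = 20.81 m.
Hydraulic radius R = A/P = 44.12/20.81 = 2.12 m.
Rearranging Manning's equation: n = (1/Q) A R^(2/3) S^(1/2) = (1/166) × 44.12 × 2.12^(2/3) × √0.0079 = 0.039.

n = 0.039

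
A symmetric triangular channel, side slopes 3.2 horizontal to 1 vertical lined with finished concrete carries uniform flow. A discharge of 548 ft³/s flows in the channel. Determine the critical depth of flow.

y_c = 4.49 ft

At critical depth, Q² T / (g A³) = 1, i.e. A³/T = Q²/g = 548²/32.2 = 9326.
Try y = 4.92 ft: A³/T = 14760 — over.
Try y = 3.42 ft: A³/T = 2396 — short.
Try y = 4.49 ft: A³/T = 9343 — close enough.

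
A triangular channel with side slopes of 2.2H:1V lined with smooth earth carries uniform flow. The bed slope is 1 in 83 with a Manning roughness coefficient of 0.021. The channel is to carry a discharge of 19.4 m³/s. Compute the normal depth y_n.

y_n = 1.48 m

Manning's equation rearranged: A R^(2/3) = nQ / (1·√S) = 0.021 × 19.4 / (√0.01205) = 3.712.
Try y = 1.68 m: A R^(2/3) = 5.192 — too large.
Try y = 1.03 m: A R^(2/3) = 1.409 — too small.
Try y = 1.48 m: A R^(2/3) = 3.703 — close enough.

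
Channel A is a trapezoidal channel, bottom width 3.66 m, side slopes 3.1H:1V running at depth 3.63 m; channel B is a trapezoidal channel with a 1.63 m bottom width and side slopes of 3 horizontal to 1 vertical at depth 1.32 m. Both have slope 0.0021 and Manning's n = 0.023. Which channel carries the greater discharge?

Channel A: With bottom width b = 3.66 m and side slope z = 3.1: A = (b + zy)y = (3.66 + 3.1×3.63)×3.63 = 54.13 m²; P = b + 2y√(1+z²) = 3.66 + 2×3.63×3.257 = 27.31 m. Hydraulic radius R = A/P = 54.13/27.31 = 1.982 m. Q_A = (1/0.023)·54.13·1.982^(2/3)·√0.0021 = 170.2 m³/s.
Channel B: With bottom width b = 1.63 m and side slope z = 3: A = (b + zy)y = (1.63 + 3×1.32)×1.32 = 7.379 m²; P = b + 2y√(1+z²) = 1.63 + 2×1.32×3.162 = 9.978 m. Hydraulic radius R = A/P = 7.379/9.978 = 0.7395 m. Q_B = (1/0.023)·7.379·0.7395^(2/3)·√0.0021 = 12.02 m³/s.
Q_A = 170.2 m³/s vs Q_B = 12.02 m³/s, so channel A carries more.

channel A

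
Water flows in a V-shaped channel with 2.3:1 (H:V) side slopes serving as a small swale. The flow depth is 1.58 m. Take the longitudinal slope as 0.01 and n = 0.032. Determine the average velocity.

For a triangular section with side slope z = 2.3: A = zy² = 2.3×1.58² = 5.742 m²; P = 2y√(1+z²) = 2×1.58×2.508 = 7.925 m.
Hydraulic radius R = A/P = 5.742/7.925 = 0.7245 m.
From Manning's equation, V = (1/n) R^(2/3) S^(1/2) = (1/0.032) × 0.7245^(2/3) × 0.01^(1/2) = 2.52 m/s.

V = 2.52 m/s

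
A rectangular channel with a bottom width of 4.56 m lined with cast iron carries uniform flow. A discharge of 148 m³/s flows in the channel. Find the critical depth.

y_c = 4.75 m

For a rectangular channel, critical depth y_c = (q²/g)^(1/3) where q = Q/b = 148/4.56 = 32.46 m²/s.
So y_c = (32.46²/9.81)^(1/3) = 4.75 m.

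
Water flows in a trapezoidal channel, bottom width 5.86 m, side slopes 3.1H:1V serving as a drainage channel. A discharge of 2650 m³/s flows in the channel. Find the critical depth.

At critical depth, Q² T / (g A³) = 1, i.e. A³/T = Q²/g = 2650²/9.81 = 715900.
At y = 11.3 m: A³/T = 1299000 — too large.
At y = 7.63 m: A³/T = 214800 — too small.
At y = 9.93 m: A³/T = 714500 — ≈ 715900.

y_c = 9.93 m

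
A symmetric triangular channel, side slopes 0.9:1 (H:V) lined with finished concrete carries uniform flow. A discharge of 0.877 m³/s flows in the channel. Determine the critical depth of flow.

At critical depth, Q² T / (g A³) = 1, i.e. A³/T = Q²/g = 0.877²/9.81 = 0.0784.
Try y = 0.545 m: A³/T = 0.01947 — low.
Try y = 0.892 m: A³/T = 0.2287 — high.
Try y = 0.72 m: A³/T = 0.07836 — close enough.

y_c = 0.72 m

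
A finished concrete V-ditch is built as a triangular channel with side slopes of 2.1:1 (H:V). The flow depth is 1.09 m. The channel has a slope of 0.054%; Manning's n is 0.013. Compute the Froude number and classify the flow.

subcritical

For a triangular section with side slope z = 2.1: A = zy² = 2.1×1.09² = 2.495 m²; P = 2y√(1+z²) = 2×1.09×2.326 = 5.071 m.
Hydraulic radius R = A/P = 2.495/5.071 = 0.4921 m.
V = (1/n) R^(2/3) √S = (1/0.013) × 0.4921^(2/3) × √0.00054 = 1.114 m/s. Hydraulic depth D_h = A/T = 2.495/4.578 = 0.545 m.
Froude number Fr = V/√(g·D_h) = 1.114/√(9.81×0.545) = 0.482, which is less than 1, so the flow is subcritical.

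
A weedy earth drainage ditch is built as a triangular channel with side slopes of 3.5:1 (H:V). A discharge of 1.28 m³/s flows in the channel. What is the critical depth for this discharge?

y_c = 0.487 m

At critical depth, Q² T / (g A³) = 1, i.e. A³/T = Q²/g = 1.28²/9.81 = 0.167.
Trying y = 0.533 m: A³/T = 0.2635 — high.
Trying y = 0.358 m: A³/T = 0.03602 — low.
Trying y = 0.487 m: A³/T = 0.1678 — ≈ 0.167.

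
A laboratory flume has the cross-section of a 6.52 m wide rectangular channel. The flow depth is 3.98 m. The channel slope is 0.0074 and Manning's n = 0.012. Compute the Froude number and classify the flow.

supercritical

Flow area A = b·y = 6.52 × 3.98 = 25.95 m². Wetted perimeter P = b + 2y = 6.52 + 2×3.98 = 14.48 m.
Hydraulic radius R = A/P = 25.95/14.48 = 1.792 m.
V = (1/n) R^(2/3) √S = (1/0.012) × 1.792^(2/3) × √0.0074 = 10.58 m/s. Hydraulic depth D_h = A/T = 25.95/6.52 = 3.98 m.
Froude number Fr = V/√(g·D_h) = 10.58/√(9.81×3.98) = 1.69, which is greater than 1, so the flow is supercritical.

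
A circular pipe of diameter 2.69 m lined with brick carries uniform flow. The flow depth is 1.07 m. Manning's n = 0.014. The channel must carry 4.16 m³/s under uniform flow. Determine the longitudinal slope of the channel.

For a circular section of diameter D = 2.69 m at depth y = 1.07 m, the central angle is θ = 2 arccos(1 − 2y/D) = 2.73 rad. Then A = (D²/8)(θ − sin θ) = 2.107 m² and P = Dθ/2 = 3.672 m.
Hydraulic radius R = A/P = 2.107/3.672 = 0.5739 m.
From Manning's equation, S = [nQ / (1 A R^(2/3))]² = [0.014 × 4.16 / (1 × 2.107 × 0.5739^(2/3))]² = 0.0016.

S = 0.0016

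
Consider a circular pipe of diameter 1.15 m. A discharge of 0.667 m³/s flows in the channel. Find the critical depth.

At critical depth, Q² T / (g A³) = 1, i.e. A³/T = Q²/g = 0.667²/9.81 = 0.04535.
Trying y = 0.511 m: A³/T = 0.07757 — over.
Trying y = 0.384 m: A³/T = 0.02585 — short.
Trying y = 0.444 m: A³/T = 0.04524 — ≈ 0.04535.

y_c = 0.444 m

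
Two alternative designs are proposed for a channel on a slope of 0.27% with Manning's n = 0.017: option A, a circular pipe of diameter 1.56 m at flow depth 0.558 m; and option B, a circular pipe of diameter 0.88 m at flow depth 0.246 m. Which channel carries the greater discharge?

Channel A: For a circular section of diameter D = 1.56 m at depth y = 0.558 m, the central angle is θ = 2 arccos(1 − 2y/D) = 2.564 rad. Then A = (D²/8)(θ − sin θ) = 0.6141 m² and P = Dθ/2 = 2 m. Hydraulic radius R = A/P = 0.6141/2 = 0.307 m. Q_A = (1/0.017)·0.6141·0.307^(2/3)·√0.0027 = 0.8542 m³/s.
Channel B: For a circular section of diameter D = 0.88 m at depth y = 0.246 m, the central angle is θ = 2 arccos(1 − 2y/D) = 2.228 rad. Then A = (D²/8)(θ − sin θ) = 0.1391 m² and P = Dθ/2 = 0.9805 m. Hydraulic radius R = A/P = 0.1391/0.9805 = 0.1419 m. Q_B = (1/0.017)·0.1391·0.1419^(2/3)·√0.0027 = 0.1156 m³/s.
Q_A = 0.8542 m³/s vs Q_B = 0.1156 m³/s, so channel A carries more.

channel A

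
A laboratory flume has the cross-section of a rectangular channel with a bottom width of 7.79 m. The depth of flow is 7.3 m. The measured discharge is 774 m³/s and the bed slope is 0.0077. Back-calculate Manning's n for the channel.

Flow area A = b·y = 7.79 × 7.3 = 56.87 m². Wetted perimeter P = b + 2y = 7.79 + 2×7.3 = 22.39 m.
Hydraulic radius R = A/P = 56.87/22.39 = 2.54 m.
Rearranging Manning's equation: n = (1/Q) A R^(2/3) S^(1/2) = (1/774) × 56.87 × 2.54^(2/3) × √0.0077 = 0.012.

n = 0.012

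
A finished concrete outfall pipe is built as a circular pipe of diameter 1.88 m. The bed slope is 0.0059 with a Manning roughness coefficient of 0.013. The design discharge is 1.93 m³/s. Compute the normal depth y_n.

Manning's equation rearranged: A R^(2/3) = nQ / (1·√S) = 0.013 × 1.93 / (√0.0059) = 0.3266.
At y = 0.701 m: A R^(2/3) = 0.4968 — high.
At y = 0.482 m: A R^(2/3) = 0.2416 — low.
At y = 0.562 m: A R^(2/3) = 0.3264 — close enough.

y_n = 0.562 m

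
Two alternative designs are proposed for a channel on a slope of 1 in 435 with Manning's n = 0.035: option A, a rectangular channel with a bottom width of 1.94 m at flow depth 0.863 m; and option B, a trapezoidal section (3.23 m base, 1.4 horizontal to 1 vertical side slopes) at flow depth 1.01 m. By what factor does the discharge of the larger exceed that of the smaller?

Channel A: Flow area A = b·y = 1.94 × 0.863 = 1.674 m². Wetted perimeter P = b + 2y = 1.94 + 2×0.863 = 3.666 m. Hydraulic radius R = A/P = 1.674/3.666 = 0.4567 m. Q_A = (1/0.035)·1.674·0.4567^(2/3)·√0.002299 = 1.36 m³/s.
Channel B: With bottom width b = 3.23 m and side slope z = 1.4: A = (b + zy)y = (3.23 + 1.4×1.01)×1.01 = 4.69 m²; P = b + 2y√(1+z²) = 3.23 + 2×1.01×1.72 = 6.705 m. Hydraulic radius R = A/P = 4.69/6.705 = 0.6995 m. Q_B = (1/0.035)·4.69·0.6995^(2/3)·√0.002299 = 5.063 m³/s.
The larger discharge is 5.063 m³/s and the smaller is 1.36 m³/s; the ratio is 3.72.

3.72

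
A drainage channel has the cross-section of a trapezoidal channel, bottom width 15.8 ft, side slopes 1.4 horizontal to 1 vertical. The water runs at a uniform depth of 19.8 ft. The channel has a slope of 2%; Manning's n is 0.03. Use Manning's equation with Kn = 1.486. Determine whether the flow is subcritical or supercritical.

supercritical

With bottom width b = 15.8 ft and side slope z = 1.4: A = (b + zy)y = (15.8 + 1.4×19.8)×19.8 = 861.7 ft²; P = b + 2y√(1+z²) = 15.8 + 2×19.8×1.72 = 83.93 ft.
Hydraulic radius R = A/P = 861.7/83.93 = 10.27 ft.
V = (1.486/n) R^(2/3) √S = (1.486/0.03) × 10.27^(2/3) × √0.02 = 33.09 ft/s. Hydraulic depth D_h = A/T = 861.7/71.24 = 12.1 ft.
Froude number Fr = V/√(g·D_h) = 33.09/√(32.2×12.1) = 1.68, which is greater than 1, so the flow is supercritical.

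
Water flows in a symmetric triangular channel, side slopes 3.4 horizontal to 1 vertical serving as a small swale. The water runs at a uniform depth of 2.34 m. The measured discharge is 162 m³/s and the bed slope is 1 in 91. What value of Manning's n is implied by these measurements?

n = 0.013

For a triangular section with side slope z = 3.4: A = zy² = 3.4×2.34² = 18.62 m²; P = 2y√(1+z²) = 2×2.34×3.544 = 16.59 m.
Hydraulic radius R = A/P = 18.62/16.59 = 1.122 m.
Rearranging Manning's equation: n = (1/Q) A R^(2/3) S^(1/2) = (1/162) × 18.62 × 1.122^(2/3) × √0.01099 = 0.013.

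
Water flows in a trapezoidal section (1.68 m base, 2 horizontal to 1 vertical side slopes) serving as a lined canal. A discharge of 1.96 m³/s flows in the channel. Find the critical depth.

y_c = 0.433 m

At critical depth, Q² T / (g A³) = 1, i.e. A³/T = Q²/g = 1.96²/9.81 = 0.3916.
At y = 0.545 m: A³/T = 0.8913 — too large.
At y = 0.433 m: A³/T = 0.3927 — ≈ 0.3916.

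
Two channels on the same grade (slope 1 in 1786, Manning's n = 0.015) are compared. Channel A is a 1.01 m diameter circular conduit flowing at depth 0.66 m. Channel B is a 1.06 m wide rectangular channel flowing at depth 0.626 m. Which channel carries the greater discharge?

channel B

Channel A: For a circular section of diameter D = 1.01 m at depth y = 0.66 m, the central angle is θ = 2 arccos(1 − 2y/D) = 3.766 rad. Then A = (D²/8)(θ − sin θ) = 0.5546 m² and P = Dθ/2 = 1.902 m. Hydraulic radius R = A/P = 0.5546/1.902 = 0.2917 m. Q_A = (1/0.015)·0.5546·0.2917^(2/3)·√0.0005599 = 0.3848 m³/s.
Channel B: Flow area A = b·y = 1.06 × 0.626 = 0.6636 m². Wetted perimeter P = b + 2y = 1.06 + 2×0.626 = 2.312 m. Hydraulic radius R = A/P = 0.6636/2.312 = 0.287 m. Q_B = (1/0.015)·0.6636·0.287^(2/3)·√0.0005599 = 0.4555 m³/s.
Q_A = 0.3848 m³/s vs Q_B = 0.4555 m³/s, so channel B carries more.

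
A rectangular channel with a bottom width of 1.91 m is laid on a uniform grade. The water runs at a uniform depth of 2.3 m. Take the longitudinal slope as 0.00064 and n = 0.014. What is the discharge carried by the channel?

Flow area A = b·y = 1.91 × 2.3 = 4.393 m². Wetted perimeter P = b + 2y = 1.91 + 2×2.3 = 6.51 m.
Hydraulic radius R = A/P = 4.393/6.51 = 0.6748 m.
Manning's equation: Q = (1/n) A R^(2/3) S^(1/2) = (1/0.014) × 4.393 × 0.6748^(2/3) × 0.00064^(1/2) = 6.11 m³/s.

Q = 6.11 m³/s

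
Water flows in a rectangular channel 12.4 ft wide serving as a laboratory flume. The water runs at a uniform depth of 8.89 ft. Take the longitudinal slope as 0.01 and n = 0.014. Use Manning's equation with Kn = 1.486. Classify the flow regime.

supercritical

Flow area A = b·y = 12.4 × 8.89 = 110.2 ft². Wetted perimeter P = b + 2y = 12.4 + 2×8.89 = 30.18 ft.
Hydraulic radius R = A/P = 110.2/30.18 = 3.653 ft.
V = (1.486/n) R^(2/3) √S = (1.486/0.014) × 3.653^(2/3) × √0.01 = 25.17 ft/s. Hydraulic depth D_h = A/T = 110.2/12.4 = 8.89 ft.
Froude number Fr = V/√(g·D_h) = 25.17/√(32.2×8.89) = 1.49, which is greater than 1, so the flow is supercritical.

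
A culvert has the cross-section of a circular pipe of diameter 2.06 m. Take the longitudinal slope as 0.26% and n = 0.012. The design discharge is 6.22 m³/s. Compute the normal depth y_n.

y_n = 1.25 m

Manning's equation rearranged: A R^(2/3) = nQ / (1·√S) = 0.012 × 6.22 / (√0.0026) = 1.464.
Trying y = 0.989 m: A R^(2/3) = 0.9988 — low.
Trying y = 1.52 m: A R^(2/3) = 1.915 — high.
Trying y = 1.25 m: A R^(2/3) = 1.464 — ≈ 1.464.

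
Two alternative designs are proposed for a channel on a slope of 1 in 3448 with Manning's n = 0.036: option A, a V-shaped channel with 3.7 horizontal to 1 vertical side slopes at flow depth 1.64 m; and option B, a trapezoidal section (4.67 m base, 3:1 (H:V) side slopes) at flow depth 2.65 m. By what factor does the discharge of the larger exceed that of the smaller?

Channel A: For a triangular section with side slope z = 3.7: A = zy² = 3.7×1.64² = 9.952 m²; P = 2y√(1+z²) = 2×1.64×3.833 = 12.57 m. Hydraulic radius R = A/P = 9.952/12.57 = 0.7916 m. Q_A = (1/0.036)·9.952·0.7916^(2/3)·√0.00029 = 4.028 m³/s.
Channel B: With bottom width b = 4.67 m and side slope z = 3: A = (b + zy)y = (4.67 + 3×2.65)×2.65 = 33.44 m²; P = b + 2y√(1+z²) = 4.67 + 2×2.65×3.162 = 21.43 m. Hydraulic radius R = A/P = 33.44/21.43 = 1.561 m. Q_B = (1/0.036)·33.44·1.561^(2/3)·√0.00029 = 21.28 m³/s.
The larger discharge is 21.28 m³/s and the smaller is 4.028 m³/s; the ratio is 5.28.

5.28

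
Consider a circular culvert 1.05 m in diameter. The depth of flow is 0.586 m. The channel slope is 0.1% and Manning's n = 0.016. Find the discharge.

For a circular section of diameter D = 1.05 m at depth y = 0.586 m, the central angle is θ = 2 arccos(1 − 2y/D) = 3.374 rad. Then A = (D²/8)(θ − sin θ) = 0.4969 m² and P = Dθ/2 = 1.772 m.
Hydraulic radius R = A/P = 0.4969/1.772 = 0.2805 m.
Manning's equation: Q = (1/n) A R^(2/3) S^(1/2) = (1/0.016) × 0.4969 × 0.2805^(2/3) × 0.001^(1/2) = 0.421 m³/s.

Q = 0.421 m³/s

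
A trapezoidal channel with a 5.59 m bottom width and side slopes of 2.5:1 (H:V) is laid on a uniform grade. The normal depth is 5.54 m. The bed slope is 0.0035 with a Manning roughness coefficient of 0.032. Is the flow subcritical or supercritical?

With bottom width b = 5.59 m and side slope z = 2.5: A = (b + zy)y = (5.59 + 2.5×5.54)×5.54 = 107.7 m²; P = b + 2y√(1+z²) = 5.59 + 2×5.54×2.693 = 35.42 m.
Hydraulic radius R = A/P = 107.7/35.42 = 3.04 m.
V = (1/n) R^(2/3) √S = (1/0.032) × 3.04^(2/3) × √0.0035 = 3.88 m/s. Hydraulic depth D_h = A/T = 107.7/33.29 = 3.235 m.
Froude number Fr = V/√(g·D_h) = 3.88/√(9.81×3.235) = 0.689, which is less than 1, so the flow is subcritical.

subcritical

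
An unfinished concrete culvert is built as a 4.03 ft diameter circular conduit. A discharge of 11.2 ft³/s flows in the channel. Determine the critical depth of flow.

At critical depth, Q² T / (g A³) = 1, i.e. A³/T = Q²/g = 11.2²/32.2 = 3.896.
Trying y = 1.09 ft: A³/T = 6.036 — too large.
Trying y = 0.974 ft: A³/T = 3.895 — matches.

y_c = 0.974 ft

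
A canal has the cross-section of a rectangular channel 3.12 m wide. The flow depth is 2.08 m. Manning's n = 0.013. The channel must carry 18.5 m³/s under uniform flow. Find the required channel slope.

S = 0.0016

Flow area A = b·y = 3.12 × 2.08 = 6.49 m². Wetted perimeter P = b + 2y = 3.12 + 2×2.08 = 7.28 m.
Hydraulic radius R = A/P = 6.49/7.28 = 0.8914 m.
From Manning's equation, S = [nQ / (1 A R^(2/3))]² = [0.013 × 18.5 / (1 × 6.49 × 0.8914^(2/3))]² = 0.0016.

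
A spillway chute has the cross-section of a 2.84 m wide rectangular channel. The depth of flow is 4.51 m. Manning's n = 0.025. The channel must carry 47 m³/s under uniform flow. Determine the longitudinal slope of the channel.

Flow area A = b·y = 2.84 × 4.51 = 12.81 m². Wetted perimeter P = b + 2y = 2.84 + 2×4.51 = 11.86 m.
Hydraulic radius R = A/P = 12.81/11.86 = 1.08 m.
From Manning's equation, S = [nQ / (1 A R^(2/3))]² = [0.025 × 47 / (1 × 12.81 × 1.08^(2/3))]² = 0.0076.

S = 0.0076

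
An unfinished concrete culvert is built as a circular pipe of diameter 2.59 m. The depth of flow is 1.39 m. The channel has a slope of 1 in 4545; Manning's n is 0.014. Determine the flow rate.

Q = 2.35 m³/s

For a circular section of diameter D = 2.59 m at depth y = 1.39 m, the central angle is θ = 2 arccos(1 − 2y/D) = 3.288 rad. Then A = (D²/8)(θ − sin θ) = 2.88 m² and P = Dθ/2 = 4.259 m.
Hydraulic radius R = A/P = 2.88/4.259 = 0.6763 m.
Manning's equation: Q = (1/n) A R^(2/3) S^(1/2) = (1/0.014) × 2.88 × 0.6763^(2/3) × 0.00022^(1/2) = 2.35 m³/s.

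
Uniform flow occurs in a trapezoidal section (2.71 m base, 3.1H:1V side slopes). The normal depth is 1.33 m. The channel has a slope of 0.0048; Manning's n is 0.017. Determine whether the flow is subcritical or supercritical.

With bottom width b = 2.71 m and side slope z = 3.1: A = (b + zy)y = (2.71 + 3.1×1.33)×1.33 = 9.088 m²; P = b + 2y√(1+z²) = 2.71 + 2×1.33×3.257 = 11.37 m.
Hydraulic radius R = A/P = 9.088/11.37 = 0.799 m.
V = (1/n) R^(2/3) √S = (1/0.017) × 0.799^(2/3) × √0.0048 = 3.509 m/s. Hydraulic depth D_h = A/T = 9.088/10.96 = 0.8295 m.
Froude number Fr = V/√(g·D_h) = 3.509/√(9.81×0.8295) = 1.23, which is greater than 1, so the flow is supercritical.

supercritical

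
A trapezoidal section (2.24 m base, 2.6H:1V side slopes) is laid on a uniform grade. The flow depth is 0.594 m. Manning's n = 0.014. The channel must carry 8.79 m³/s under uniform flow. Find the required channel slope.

S = 0.01

With bottom width b = 2.24 m and side slope z = 2.6: A = (b + zy)y = (2.24 + 2.6×0.594)×0.594 = 2.248 m²; P = b + 2y√(1+z²) = 2.24 + 2×0.594×2.786 = 5.549 m.
Hydraulic radius R = A/P = 2.248/5.549 = 0.4051 m.
From Manning's equation, S = [nQ / (1 A R^(2/3))]² = [0.014 × 8.79 / (1 × 2.248 × 0.4051^(2/3))]² = 0.01.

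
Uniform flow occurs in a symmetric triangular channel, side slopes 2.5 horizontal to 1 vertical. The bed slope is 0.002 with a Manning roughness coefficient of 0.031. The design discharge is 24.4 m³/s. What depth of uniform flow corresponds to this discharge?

y_n = 2.48 m

Manning's equation rearranged: A R^(2/3) = nQ / (1·√S) = 0.031 × 24.4 / (√0.002) = 16.91.
Try y = 2.74 m: A R^(2/3) = 22.03 — too large.
Try y = 2.2 m: A R^(2/3) = 12.27 — too small.
Try y = 2.48 m: A R^(2/3) = 16.89 — close enough.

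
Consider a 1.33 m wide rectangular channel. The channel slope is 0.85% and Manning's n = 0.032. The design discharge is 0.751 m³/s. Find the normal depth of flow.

y_n = 0.465 m

Manning's equation rearranged: A R^(2/3) = nQ / (1·√S) = 0.032 × 0.751 / (√0.0085) = 0.2607.
At y = 0.58 m: A R^(2/3) = 0.3532 — over.
At y = 0.465 m: A R^(2/3) = 0.2607 — close enough.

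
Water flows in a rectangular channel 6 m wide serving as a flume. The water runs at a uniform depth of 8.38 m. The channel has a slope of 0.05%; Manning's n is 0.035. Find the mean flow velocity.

Flow area A = b·y = 6 × 8.38 = 50.28 m². Wetted perimeter P = b + 2y = 6 + 2×8.38 = 22.76 m.
Hydraulic radius R = A/P = 50.28/22.76 = 2.209 m.
From Manning's equation, V = (1/n) R^(2/3) S^(1/2) = (1/0.035) × 2.209^(2/3) × 0.0005^(1/2) = 1.08 m/s.

V = 1.08 m/s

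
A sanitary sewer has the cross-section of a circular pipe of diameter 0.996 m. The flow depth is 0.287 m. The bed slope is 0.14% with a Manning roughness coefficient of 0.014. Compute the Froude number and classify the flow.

subcritical

For a circular section of diameter D = 0.996 m at depth y = 0.287 m, the central angle is θ = 2 arccos(1 − 2y/D) = 2.267 rad. Then A = (D²/8)(θ − sin θ) = 0.1859 m² and P = Dθ/2 = 1.129 m.
Hydraulic radius R = A/P = 0.1859/1.129 = 0.1647 m.
V = (1/n) R^(2/3) √S = (1/0.014) × 0.1647^(2/3) × √0.0014 = 0.803 m/s. Hydraulic depth D_h = A/T = 0.1859/0.9022 = 0.206 m.
Froude number Fr = V/√(g·D_h) = 0.803/√(9.81×0.206) = 0.565, which is less than 1, so the flow is subcritical.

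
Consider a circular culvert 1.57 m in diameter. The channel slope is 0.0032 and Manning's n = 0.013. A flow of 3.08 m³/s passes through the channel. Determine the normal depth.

Manning's equation rearranged: A R^(2/3) = nQ / (1·√S) = 0.013 × 3.08 / (√0.0032) = 0.7078.
Trying y = 0.797 m: A R^(2/3) = 0.5324 — too small.
Trying y = 0.951 m: A R^(2/3) = 0.7074 — close enough.

y_n = 0.951 m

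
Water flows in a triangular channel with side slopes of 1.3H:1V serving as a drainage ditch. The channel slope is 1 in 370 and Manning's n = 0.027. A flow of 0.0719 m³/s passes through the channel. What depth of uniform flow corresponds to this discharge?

Manning's equation rearranged: A R^(2/3) = nQ / (1·√S) = 0.027 × 0.0719 / (√0.002703) = 0.03734.
Trying y = 0.261 m: A R^(2/3) = 0.01951 — low.
Trying y = 0.392 m: A R^(2/3) = 0.05773 — high.
Trying y = 0.333 m: A R^(2/3) = 0.03737 — matches.

y_n = 0.333 m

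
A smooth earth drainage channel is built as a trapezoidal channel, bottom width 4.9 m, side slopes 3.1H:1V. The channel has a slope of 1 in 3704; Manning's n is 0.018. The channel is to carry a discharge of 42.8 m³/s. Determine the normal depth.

y_n = 2.65 m

Manning's equation rearranged: A R^(2/3) = nQ / (1·√S) = 0.018 × 42.8 / (√0.00027) = 46.89.
Try y = 1.93 m: A R^(2/3) = 23.75 — too small.
Try y = 2.65 m: A R^(2/3) = 46.91 — matches.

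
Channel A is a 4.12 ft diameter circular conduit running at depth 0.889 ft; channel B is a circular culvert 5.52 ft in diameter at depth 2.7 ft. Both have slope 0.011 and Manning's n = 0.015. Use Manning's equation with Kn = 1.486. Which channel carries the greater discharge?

channel B

Channel A: For a circular section of diameter D = 4.12 ft at depth y = 0.889 ft, the central angle is θ = 2 arccos(1 − 2y/D) = 1.932 rad. Then A = (D²/8)(θ − sin θ) = 2.115 ft² and P = Dθ/2 = 3.981 ft. Hydraulic radius R = A/P = 2.115/3.981 = 0.5314 ft. Q_A = (1.486/0.015)·2.115·0.5314^(2/3)·√0.011 = 14.42 ft³/s.
Channel B: For a circular section of diameter D = 5.52 ft at depth y = 2.7 ft, the central angle is θ = 2 arccos(1 − 2y/D) = 3.098 rad. Then A = (D²/8)(θ − sin θ) = 11.63 ft² and P = Dθ/2 = 8.551 ft. Hydraulic radius R = A/P = 11.63/8.551 = 1.361 ft. Q_B = (1.486/0.015)·11.63·1.361^(2/3)·√0.011 = 148.4 ft³/s.
Q_A = 14.42 ft³/s vs Q_B = 148.4 ft³/s, so channel B carries more.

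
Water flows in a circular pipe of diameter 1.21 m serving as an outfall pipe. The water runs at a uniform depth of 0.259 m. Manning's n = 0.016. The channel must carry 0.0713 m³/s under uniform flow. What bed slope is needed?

For a circular section of diameter D = 1.21 m at depth y = 0.259 m, the central angle is θ = 2 arccos(1 − 2y/D) = 1.924 rad. Then A = (D²/8)(θ − sin θ) = 0.1804 m² and P = Dθ/2 = 1.164 m.
Hydraulic radius R = A/P = 0.1804/1.164 = 0.155 m.
From Manning's equation, S = [nQ / (1 A R^(2/3))]² = [0.016 × 0.0713 / (1 × 0.1804 × 0.155^(2/3))]² = 0.00048.

S = 0.00048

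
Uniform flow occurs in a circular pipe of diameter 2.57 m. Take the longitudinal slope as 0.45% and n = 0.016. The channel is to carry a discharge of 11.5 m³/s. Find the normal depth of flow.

Manning's equation rearranged: A R^(2/3) = nQ / (1·√S) = 0.016 × 11.5 / (√0.0045) = 2.743.
At y = 1.2 m: A R^(2/3) = 1.717 — too small.
At y = 2.04 m: A R^(2/3) = 3.746 — too large.
At y = 1.6 m: A R^(2/3) = 2.744 — ≈ 2.743.

y_n = 1.6 m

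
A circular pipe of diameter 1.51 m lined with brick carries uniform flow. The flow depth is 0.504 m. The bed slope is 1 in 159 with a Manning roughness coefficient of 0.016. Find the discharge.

For a circular section of diameter D = 1.51 m at depth y = 0.504 m, the central angle is θ = 2 arccos(1 − 2y/D) = 2.464 rad. Then A = (D²/8)(θ − sin θ) = 0.5235 m² and P = Dθ/2 = 1.86 m.
Hydraulic radius R = A/P = 0.5235/1.86 = 0.2814 m.
Manning's equation: Q = (1/n) A R^(2/3) S^(1/2) = (1/0.016) × 0.5235 × 0.2814^(2/3) × 0.006289^(1/2) = 1.11 m³/s.

Q = 1.11 m³/s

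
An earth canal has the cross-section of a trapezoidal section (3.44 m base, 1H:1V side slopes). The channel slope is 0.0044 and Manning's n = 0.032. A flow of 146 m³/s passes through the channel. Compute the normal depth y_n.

y_n = 4.83 m

Manning's equation rearranged: A R^(2/3) = nQ / (1·√S) = 0.032 × 146 / (√0.0044) = 70.43.
Trying y = 6.06 m: A R^(2/3) = 114.3 — high.
Trying y = 3.67 m: A R^(2/3) = 39.86 — low.
Trying y = 4.83 m: A R^(2/3) = 70.32 — ≈ 70.43.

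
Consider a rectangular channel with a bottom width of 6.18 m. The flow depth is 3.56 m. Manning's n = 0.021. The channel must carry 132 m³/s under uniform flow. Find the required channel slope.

Flow area A = b·y = 6.18 × 3.56 = 22 m². Wetted perimeter P = b + 2y = 6.18 + 2×3.56 = 13.3 m.
Hydraulic radius R = A/P = 22/13.3 = 1.654 m.
From Manning's equation, S = [nQ / (1 A R^(2/3))]² = [0.021 × 132 / (1 × 22 × 1.654^(2/3))]² = 0.00811.

S = 0.00811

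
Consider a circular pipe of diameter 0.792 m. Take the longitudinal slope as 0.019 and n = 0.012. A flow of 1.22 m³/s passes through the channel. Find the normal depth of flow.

Manning's equation rearranged: A R^(2/3) = nQ / (1·√S) = 0.012 × 1.22 / (√0.019) = 0.1062.
Trying y = 0.561 m: A R^(2/3) = 0.1423 — over.
Trying y = 0.399 m: A R^(2/3) = 0.08476 — short.
Trying y = 0.458 m: A R^(2/3) = 0.1062 — ≈ 0.1062.

y_n = 0.458 m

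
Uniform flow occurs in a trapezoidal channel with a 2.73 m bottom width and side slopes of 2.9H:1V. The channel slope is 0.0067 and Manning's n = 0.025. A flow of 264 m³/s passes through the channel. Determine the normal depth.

y_n = 3.75 m

Manning's equation rearranged: A R^(2/3) = nQ / (1·√S) = 0.025 × 264 / (√0.0067) = 80.63.
Try y = 3.27 m: A R^(2/3) = 58.04 — too small.
Try y = 4.26 m: A R^(2/3) = 109.6 — too large.
Try y = 3.75 m: A R^(2/3) = 80.51 — matches.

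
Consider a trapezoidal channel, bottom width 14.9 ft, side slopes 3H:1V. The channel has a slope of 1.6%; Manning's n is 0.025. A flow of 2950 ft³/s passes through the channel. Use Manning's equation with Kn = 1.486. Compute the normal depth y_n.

y_n = 5.47 ft

Manning's equation rearranged: A R^(2/3) = nQ / (1.486·√S) = 0.025 × 2950 / (1.486 × √0.016) = 392.4.
Trying y = 4.1 ft: A R^(2/3) = 217.9 — too small.
Trying y = 6.44 ft: A R^(2/3) = 551.7 — too large.
Trying y = 5.47 ft: A R^(2/3) = 391.8 — close enough.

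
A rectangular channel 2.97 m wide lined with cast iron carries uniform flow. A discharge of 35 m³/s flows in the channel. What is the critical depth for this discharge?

For a rectangular channel, critical depth y_c = (q²/g)^(1/3) where q = Q/b = 35/2.97 = 11.78 m²/s.
So y_c = (11.78²/9.81)^(1/3) = 2.42 m.

y_c = 2.42 m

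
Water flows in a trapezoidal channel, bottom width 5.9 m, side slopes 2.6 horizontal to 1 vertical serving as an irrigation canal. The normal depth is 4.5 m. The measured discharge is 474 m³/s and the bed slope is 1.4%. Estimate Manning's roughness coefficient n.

With bottom width b = 5.9 m and side slope z = 2.6: A = (b + zy)y = (5.9 + 2.6×4.5)×4.5 = 79.2 m²; P = b + 2y√(1+z²) = 5.9 + 2×4.5×2.786 = 30.97 m.
Hydraulic radius R = A/P = 79.2/30.97 = 2.557 m.
Rearranging Manning's equation: n = (1/Q) A R^(2/3) S^(1/2) = (1/474) × 79.2 × 2.557^(2/3) × √0.014 = 0.037.

n = 0.037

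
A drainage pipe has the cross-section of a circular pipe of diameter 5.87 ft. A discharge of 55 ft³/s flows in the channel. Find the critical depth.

y_c = 1.98 ft

At critical depth, Q² T / (g A³) = 1, i.e. A³/T = Q²/g = 55²/32.2 = 93.94.
Trying y = 1.45 ft: A³/T = 27.8 — short.
Trying y = 2.28 ft: A³/T = 160.4 — over.
Trying y = 1.98 ft: A³/T = 93.14 — close enough.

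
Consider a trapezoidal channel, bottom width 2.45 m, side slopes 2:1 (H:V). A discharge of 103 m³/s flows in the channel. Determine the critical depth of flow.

At critical depth, Q² T / (g A³) = 1, i.e. A³/T = Q²/g = 103²/9.81 = 1081.
Trying y = 3.72 m: A³/T = 2874 — too large.
Trying y = 2.16 m: A³/T = 282 — too small.
Trying y = 2.97 m: A³/T = 1080 — matches.

y_c = 2.97 m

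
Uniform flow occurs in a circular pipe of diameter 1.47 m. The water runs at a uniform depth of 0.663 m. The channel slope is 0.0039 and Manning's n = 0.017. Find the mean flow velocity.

V = 1.8 m/s

For a circular section of diameter D = 1.47 m at depth y = 0.663 m, the central angle is θ = 2 arccos(1 − 2y/D) = 2.945 rad. Then A = (D²/8)(θ − sin θ) = 0.7429 m² and P = Dθ/2 = 2.165 m.
Hydraulic radius R = A/P = 0.7429/2.165 = 0.3432 m.
From Manning's equation, V = (1/n) R^(2/3) S^(1/2) = (1/0.017) × 0.3432^(2/3) × 0.0039^(1/2) = 1.8 m/s.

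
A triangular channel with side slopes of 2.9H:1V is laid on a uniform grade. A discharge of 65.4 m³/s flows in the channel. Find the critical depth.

y_c = 2.53 m

At critical depth, Q² T / (g A³) = 1, i.e. A³/T = Q²/g = 65.4²/9.81 = 436.
Try y = 2.21 m: A³/T = 221.7 — low.
Try y = 2.93 m: A³/T = 908 — high.
Try y = 2.53 m: A³/T = 435.9 — close enough.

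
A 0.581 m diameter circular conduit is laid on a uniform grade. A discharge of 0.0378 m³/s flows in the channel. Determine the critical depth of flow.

y_c = 0.123 m

At critical depth, Q² T / (g A³) = 1, i.e. A³/T = Q²/g = 0.0378²/9.81 = 0.0001457.
Try y = 0.0889 m: A³/T = 0.00004042 — low.
Try y = 0.15 m: A³/T = 0.0003137 — high.
Try y = 0.123 m: A³/T = 0.0001446 — close enough.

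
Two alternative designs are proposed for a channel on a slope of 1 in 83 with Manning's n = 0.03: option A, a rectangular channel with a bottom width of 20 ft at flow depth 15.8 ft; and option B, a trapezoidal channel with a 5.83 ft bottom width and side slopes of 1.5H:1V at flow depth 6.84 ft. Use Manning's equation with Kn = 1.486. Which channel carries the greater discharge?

Channel A: Flow area A = b·y = 20 × 15.8 = 316 ft². Wetted perimeter P = b + 2y = 20 + 2×15.8 = 51.6 ft. Hydraulic radius R = A/P = 316/51.6 = 6.124 ft. Q_A = (1.486/0.03)·316·6.124^(2/3)·√0.01205 = 5751 ft³/s.
Channel B: With bottom width b = 5.83 ft and side slope z = 1.5: A = (b + zy)y = (5.83 + 1.5×6.84)×6.84 = 110.1 ft²; P = b + 2y√(1+z²) = 5.83 + 2×6.84×1.803 = 30.49 ft. Hydraulic radius R = A/P = 110.1/30.49 = 3.609 ft. Q_B = (1.486/0.03)·110.1·3.609^(2/3)·√0.01205 = 1408 ft³/s.
Q_A = 5751 ft³/s vs Q_B = 1408 ft³/s, so channel A carries more.

channel A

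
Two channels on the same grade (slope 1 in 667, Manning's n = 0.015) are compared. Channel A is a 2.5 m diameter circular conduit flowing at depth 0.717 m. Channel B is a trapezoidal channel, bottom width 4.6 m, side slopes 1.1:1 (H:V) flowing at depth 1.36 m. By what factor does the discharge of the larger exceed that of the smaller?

12.5

Channel A: For a circular section of diameter D = 2.5 m at depth y = 0.717 m, the central angle is θ = 2 arccos(1 − 2y/D) = 2.261 rad. Then A = (D²/8)(θ − sin θ) = 1.163 m² and P = Dθ/2 = 2.826 m. Hydraulic radius R = A/P = 1.163/2.826 = 0.4117 m. Q_A = (1/0.015)·1.163·0.4117^(2/3)·√0.001499 = 1.662 m³/s.
Channel B: With bottom width b = 4.6 m and side slope z = 1.1: A = (b + zy)y = (4.6 + 1.1×1.36)×1.36 = 8.291 m²; P = b + 2y√(1+z²) = 4.6 + 2×1.36×1.487 = 8.644 m. Hydraulic radius R = A/P = 8.291/8.644 = 0.9592 m. Q_B = (1/0.015)·8.291·0.9592^(2/3)·√0.001499 = 20.81 m³/s.
The larger discharge is 20.81 m³/s and the smaller is 1.662 m³/s; the ratio is 12.5.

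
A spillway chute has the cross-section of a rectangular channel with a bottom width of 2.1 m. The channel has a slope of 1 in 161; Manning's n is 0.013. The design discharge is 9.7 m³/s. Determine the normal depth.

y_n = 1.14 m

Manning's equation rearranged: A R^(2/3) = nQ / (1·√S) = 0.013 × 9.7 / (√0.006211) = 1.6.
At y = 0.946 m: A R^(2/3) = 1.248 — short.
At y = 1.34 m: A R^(2/3) = 1.977 — over.
At y = 1.14 m: A R^(2/3) = 1.6 — close enough.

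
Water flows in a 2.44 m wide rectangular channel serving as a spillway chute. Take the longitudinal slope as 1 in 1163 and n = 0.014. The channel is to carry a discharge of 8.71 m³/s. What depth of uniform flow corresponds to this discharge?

y_n = 2.04 m

Manning's equation rearranged: A R^(2/3) = nQ / (1·√S) = 0.014 × 8.71 / (√0.0008598) = 4.158.
Try y = 1.68 m: A R^(2/3) = 3.252 — low.
Try y = 2.04 m: A R^(2/3) = 4.158 — matches.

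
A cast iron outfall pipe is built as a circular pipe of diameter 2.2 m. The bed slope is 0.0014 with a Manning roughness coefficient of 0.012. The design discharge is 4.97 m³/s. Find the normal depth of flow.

Manning's equation rearranged: A R^(2/3) = nQ / (1·√S) = 0.012 × 4.97 / (√0.0014) = 1.594.
At y = 1.02 m: A R^(2/3) = 1.12 — short.
At y = 1.43 m: A R^(2/3) = 1.93 — over.
At y = 1.26 m: A R^(2/3) = 1.595 — close enough.

y_n = 1.26 m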